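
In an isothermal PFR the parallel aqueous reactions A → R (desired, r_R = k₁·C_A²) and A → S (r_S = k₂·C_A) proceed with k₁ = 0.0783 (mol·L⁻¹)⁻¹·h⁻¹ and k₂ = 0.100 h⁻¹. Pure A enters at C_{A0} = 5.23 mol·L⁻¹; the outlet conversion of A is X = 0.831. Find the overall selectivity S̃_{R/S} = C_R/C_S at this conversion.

2.09

C_A = C_{A0}(1−X) = 0.8839 mol·L⁻¹.
Along a PFR/batch, dC_S/dC_A = −r_S/(r_R+r_S) = −k₂/(k₂+k₁·C_A).
Integrating from C_{A0} to C_A: C_S = (0.100/0.0783)·ln[(0.100+0.0783·5.23)/(0.100+0.0783·0.884)] = 1.277·ln(0.5095/0.1692) = 1.408 mol·L⁻¹.
Then C_R = (C_{A0}−C_A) − C_S = 4.346 − 1.408 = 2.938 mol·L⁻¹.
S̃_{R/S} = C_R/C_S = 2.938/1.408 = 2.09.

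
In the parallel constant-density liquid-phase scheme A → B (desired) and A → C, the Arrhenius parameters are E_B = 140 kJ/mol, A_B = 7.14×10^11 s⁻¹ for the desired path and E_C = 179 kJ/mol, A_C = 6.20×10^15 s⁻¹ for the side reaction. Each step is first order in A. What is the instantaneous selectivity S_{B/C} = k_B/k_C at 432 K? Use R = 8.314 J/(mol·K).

Since both paths have the same order in A, the concentration cancels and S_{B/C} = k_B/k_C = (A_B/A_C)·exp[(E_C−E_B)/(RT)].
(E_C−E_B)/(RT) = (179−140)×10³/(8.314×432) = 39000/3592 = 10.86.
k_B/k_C = (7.14×10^11/6.20×10^15)·exp(10.86) = 1.152×10^-4 × 51975 = 5.99.

5.99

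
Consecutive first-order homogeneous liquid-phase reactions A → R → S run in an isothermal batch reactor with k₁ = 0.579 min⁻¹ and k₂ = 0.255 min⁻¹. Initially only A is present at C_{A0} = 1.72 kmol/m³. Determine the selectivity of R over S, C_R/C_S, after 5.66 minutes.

0.583

Solving the coupled first-order balances gives C_R(t) = [k₁/(k₂−k₁)]·C_{A0}·(e^(−k₁t) − e^(−k₂t)).
e^(−k₁t) = e^(−0.579×5.66) = e^(−3.277) = 0.03774; e^(−k₂t) = e^(−1.443) = 0.2361.
C_R = 0.579×1.72/(0.255−0.579) × (0.03774−0.2361) = (-3.074)×(-0.1984) = 0.6099 kmol/m³.
C_A = C_{A0}e^(−k₁t) = 0.06491 kmol/m³, so C_S = C_{A0}−C_A−C_R = 1.045 kmol/m³; C_R/C_S = 0.583.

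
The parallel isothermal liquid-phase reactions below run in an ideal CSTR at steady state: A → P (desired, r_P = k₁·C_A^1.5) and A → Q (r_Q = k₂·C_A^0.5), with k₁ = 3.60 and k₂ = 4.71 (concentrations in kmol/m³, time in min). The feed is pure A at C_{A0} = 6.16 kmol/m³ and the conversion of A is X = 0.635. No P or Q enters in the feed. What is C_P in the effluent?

2.47 kmol/m³

Exit C_A = C_{A0}(1−X) = 6.16×0.365 = 2.248 kmol/m³.
Rates in a CSTR are evaluated at the outlet concentration: r_P = 3.60×2.248^1.5 = 12.14, r_Q = 4.71×2.248^0.5 = 7.062.
Fraction of consumed A going to P: r_P/(r_P+r_Q) = 0.6322.
C_P = 0.6322·C_{A0}·X = 0.6322×6.16×0.635 = 2.47 kmol/m³.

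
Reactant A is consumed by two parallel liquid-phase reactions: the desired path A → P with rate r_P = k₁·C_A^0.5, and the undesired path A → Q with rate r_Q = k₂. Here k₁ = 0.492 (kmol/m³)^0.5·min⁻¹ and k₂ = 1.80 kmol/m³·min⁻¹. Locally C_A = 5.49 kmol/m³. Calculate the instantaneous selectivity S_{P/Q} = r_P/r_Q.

S_{P/Q} = r_P/r_Q = (k₁·C_A^0.5)/(k₂) = (k₁/k₂)·C_A^0.5.
= (0.492×5.490^0.5) / (1.80) = 1.153/1.800 = 0.640.

0.640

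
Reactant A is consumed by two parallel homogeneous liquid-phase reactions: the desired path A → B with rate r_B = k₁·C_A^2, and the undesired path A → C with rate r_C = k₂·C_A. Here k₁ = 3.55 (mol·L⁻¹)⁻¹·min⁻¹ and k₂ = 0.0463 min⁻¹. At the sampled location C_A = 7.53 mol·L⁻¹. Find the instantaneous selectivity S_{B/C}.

S_{B/C} = r_B/r_C = (k₁·C_A^2)/(k₂·C_A) = (k₁/k₂)·C_A.
= (3.55×7.530^2) / (0.0463×7.530) = 201.3/0.3486 = 577.
Since the desired path is higher order in A, keeping C_A high (PFR or concentrated feed) favours B.

577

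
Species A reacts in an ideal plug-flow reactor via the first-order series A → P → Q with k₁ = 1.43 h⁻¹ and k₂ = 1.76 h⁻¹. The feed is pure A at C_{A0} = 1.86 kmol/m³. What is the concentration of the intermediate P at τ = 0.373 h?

The intermediate concentration in a first-order A→B→C sequence is C_P = k₁C_{A0}(e^(−k₁τ) − e^(−k₂τ))/(k₂−k₁).
e^(−k₁τ) = e^(−1.43×0.373) = e^(−0.5334) = 0.5866; e^(−k₂τ) = e^(−0.6565) = 0.5187.
C_P = 1.43×1.86/(1.76−1.43) × (0.5866−0.5187) = 8.060×0.06794 = 0.5476 kmol/m³.

0.548 kmol/m³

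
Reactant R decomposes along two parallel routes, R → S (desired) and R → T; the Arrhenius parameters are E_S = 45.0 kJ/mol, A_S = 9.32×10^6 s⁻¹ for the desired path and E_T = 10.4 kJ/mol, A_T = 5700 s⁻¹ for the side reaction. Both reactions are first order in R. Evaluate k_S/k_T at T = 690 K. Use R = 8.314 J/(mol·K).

Since both paths have the same order in R, the concentration cancels and S_{S/T} = k_S/k_T = (A_S/A_T)·exp[(E_T−E_S)/(RT)].
(E_T−E_S)/(RT) = (10.4−45.0)×10³/(8.314×690) = -34600/5737 = -6.031.
k_S/k_T = (9.32×10^6/5700)·exp(-6.031) = 1635 × 0.002402 = 3.93.

3.93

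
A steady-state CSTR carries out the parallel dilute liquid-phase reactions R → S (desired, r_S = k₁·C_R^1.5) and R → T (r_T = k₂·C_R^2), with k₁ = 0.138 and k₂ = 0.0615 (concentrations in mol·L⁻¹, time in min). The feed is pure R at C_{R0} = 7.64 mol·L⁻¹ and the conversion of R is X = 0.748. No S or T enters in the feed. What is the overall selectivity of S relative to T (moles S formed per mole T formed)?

1.62

Exit C_R = C_{R0}(1−X) = 7.64×0.252 = 1.925 mol·L⁻¹.
A CSTR operates uniformly at the exit composition, giving r_S = 0.3687 and r_T = 0.2280 (each k·C_R^n at C_R = 1.925).
Overall selectivity = C_S/C_T = r_Sτ/(r_Tτ) = r_S/r_T = 1.62.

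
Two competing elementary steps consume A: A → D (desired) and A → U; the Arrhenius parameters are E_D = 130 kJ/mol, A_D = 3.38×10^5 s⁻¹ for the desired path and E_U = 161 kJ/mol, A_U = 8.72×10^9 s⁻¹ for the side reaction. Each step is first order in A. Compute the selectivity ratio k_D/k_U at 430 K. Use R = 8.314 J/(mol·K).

0.226

With equal orders, S_{D/U} = k_D/k_U = (A_D/A_U)·exp[(E_U−E_D)/(RT)].
(E_U−E_D)/(RT) = (161−130)×10³/(8.314×430) = 31000/3575 = 8.671.
k_D/k_U = (3.38×10^5/8.72×10^9)·exp(8.671) = 3.876×10^-5 × 5833 = 0.226.
Since E_D < E_U, lowering the temperature improves selectivity toward D.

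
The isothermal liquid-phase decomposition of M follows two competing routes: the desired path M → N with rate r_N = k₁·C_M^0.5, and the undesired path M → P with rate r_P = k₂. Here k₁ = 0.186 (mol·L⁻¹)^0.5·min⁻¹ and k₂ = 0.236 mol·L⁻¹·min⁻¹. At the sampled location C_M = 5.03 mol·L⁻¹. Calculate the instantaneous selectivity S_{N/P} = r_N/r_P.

1.77

S_{N/P} = r_N/r_P = (k₁·C_M^0.5)/(k₂) = (k₁/k₂)·C_M^0.5.
= (0.186×5.030^0.5) / (0.236) = 0.4172/0.2360 = 1.77.
Since the desired path is higher order in M, keeping C_M high (PFR or concentrated feed) favours N.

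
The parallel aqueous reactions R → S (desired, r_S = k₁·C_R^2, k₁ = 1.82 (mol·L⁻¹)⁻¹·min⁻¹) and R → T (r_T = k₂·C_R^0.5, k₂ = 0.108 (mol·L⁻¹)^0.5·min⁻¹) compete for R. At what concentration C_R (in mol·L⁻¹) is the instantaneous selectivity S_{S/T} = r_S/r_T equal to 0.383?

S_{S/T} = (k₁/k₂)·C_R^1.5 ⇒ C_R = (S·k₂/k₁)^(1/1.5).
= (0.383×0.108/1.82)^(0.6667) = (0.02273)^(0.6667) = 0.0802 mol·L⁻¹.

0.0802 mol·L⁻¹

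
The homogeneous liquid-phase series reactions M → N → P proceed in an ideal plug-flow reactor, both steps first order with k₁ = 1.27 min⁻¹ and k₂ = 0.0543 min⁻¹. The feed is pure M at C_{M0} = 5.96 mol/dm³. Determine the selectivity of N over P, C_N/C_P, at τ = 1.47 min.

18.9

For first-order series with pure M initially, C_N(τ) = k₁C_{M0}/(k₂−k₁)·(e^(−k₁τ) − e^(−k₂τ)).
e^(−k₁τ) = e^(−1.27×1.47) = e^(−1.867) = 0.1546; e^(−k₂τ) = e^(−0.07982) = 0.9233.
C_N = 1.27×5.96/(0.0543−1.27) × (0.1546−0.9233) = (-6.226)×(-0.7687) = 4.786 mol/dm³.
C_M = C_{M0}e^(−k₁τ) = 0.9214 mol/dm³, so C_P = C_{M0}−C_M−C_N = 0.2526 mol/dm³; C_N/C_P = 18.9.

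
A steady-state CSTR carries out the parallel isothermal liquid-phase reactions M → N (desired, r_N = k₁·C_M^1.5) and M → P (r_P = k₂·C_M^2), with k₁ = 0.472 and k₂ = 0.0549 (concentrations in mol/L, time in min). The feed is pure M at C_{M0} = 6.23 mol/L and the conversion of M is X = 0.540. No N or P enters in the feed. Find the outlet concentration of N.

2.81 mol/L

Exit C_M = C_{M0}(1−X) = 6.23×0.460 = 2.866 mol/L.
In a CSTR the entire volume is at exit conditions, so r_N = 0.472×2.866^1.5 = 2.290 and r_P = 0.0549×2.866^2 = 0.4509.
Fraction of consumed M going to N: r_N/(r_N+r_P) = 0.8355.
C_N = 0.8355·C_{M0}·X = 0.8355×6.23×0.540 = 2.81 mol/L.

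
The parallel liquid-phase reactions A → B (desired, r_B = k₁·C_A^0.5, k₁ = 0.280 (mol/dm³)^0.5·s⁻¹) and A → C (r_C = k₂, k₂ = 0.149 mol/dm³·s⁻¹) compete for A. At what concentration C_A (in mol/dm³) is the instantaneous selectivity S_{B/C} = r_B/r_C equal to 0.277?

0.0217 mol/dm³

S_{B/C} = (k₁/k₂)·C_A^0.5 ⇒ C_A = (S·k₂/k₁)^(2).
= (0.277×0.149/0.280)^(2) = (0.1474)^(2) = 0.0217 mol/dm³.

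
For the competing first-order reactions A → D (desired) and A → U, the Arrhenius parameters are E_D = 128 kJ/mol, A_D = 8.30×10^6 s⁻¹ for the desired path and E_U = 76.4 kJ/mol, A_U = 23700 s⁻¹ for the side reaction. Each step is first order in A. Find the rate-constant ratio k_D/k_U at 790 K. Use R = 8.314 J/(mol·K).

0.136

With equal orders, S_{D/U} = k_D/k_U = (A_D/A_U)·exp[(E_U−E_D)/(RT)].
(E_U−E_D)/(RT) = (76.4−128)×10³/(8.314×790) = -51600/6568 = -7.856.
k_D/k_U = (8.30×10^6/23700)·exp(-7.856) = 350.2 × 3.873×10^-4 = 0.136.
Since E_D > E_U, raising the temperature improves selectivity toward D.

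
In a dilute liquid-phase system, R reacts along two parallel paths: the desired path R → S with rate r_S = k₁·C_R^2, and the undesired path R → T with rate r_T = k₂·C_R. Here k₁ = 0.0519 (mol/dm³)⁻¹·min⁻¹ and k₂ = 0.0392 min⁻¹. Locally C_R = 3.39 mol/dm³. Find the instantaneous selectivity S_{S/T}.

4.49

S_{S/T} = r_S/r_T = (k₁·C_R^2)/(k₂·C_R) = (k₁/k₂)·C_R.
= (0.0519×3.390^2) / (0.0392×3.390) = 0.5964/0.1329 = 4.49.
Since the desired path is higher order in R, keeping C_R high (PFR or concentrated feed) favours S.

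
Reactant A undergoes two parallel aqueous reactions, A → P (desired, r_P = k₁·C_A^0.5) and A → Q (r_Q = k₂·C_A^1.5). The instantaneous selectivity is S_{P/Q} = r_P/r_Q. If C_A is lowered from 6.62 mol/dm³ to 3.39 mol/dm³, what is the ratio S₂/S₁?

S_{P/Q} = (k₁/k₂)·C_A⁻¹, so S₂/S₁ = (C_{A,2}/C_{A,1})⁻¹.
= 6.62/3.39 = 1.95.
Selectivity toward P rises as C_A falls — low-concentration operation is favoured.

1.95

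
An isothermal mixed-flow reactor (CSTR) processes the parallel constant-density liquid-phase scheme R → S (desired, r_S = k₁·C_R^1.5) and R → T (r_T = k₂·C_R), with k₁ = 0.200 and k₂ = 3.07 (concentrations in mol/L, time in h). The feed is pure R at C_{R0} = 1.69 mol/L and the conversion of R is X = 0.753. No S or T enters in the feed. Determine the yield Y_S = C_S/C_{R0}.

Exit C_R = C_{R0}(1−X) = 1.69×0.247 = 0.4174 mol/L.
A CSTR operates uniformly at the exit composition, giving r_S = 0.05394 and r_T = 1.282 (each k·C_R^n at C_R = 0.4174).
Fraction of consumed R going to S: r_S/(r_S+r_T) = 0.04039.
C_S = 0.04039·C_{R0}·X = 0.04039×1.69×0.753 = 0.0514 mol/L; Y_S = C_S/C_{R0} = 0.0304.

0.0304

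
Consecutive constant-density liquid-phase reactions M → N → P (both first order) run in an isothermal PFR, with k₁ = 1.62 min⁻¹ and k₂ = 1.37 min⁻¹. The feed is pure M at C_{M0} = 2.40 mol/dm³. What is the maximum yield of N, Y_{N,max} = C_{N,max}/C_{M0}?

At the optimum, C_{N,max}/C_{M0} = (k₁/k₂)^[k₂/(k₂−k₁)].
= (1.62/1.37)^(1.37/(1.37−1.62)) = (1.182)^(-5.480) = 0.3991.

0.399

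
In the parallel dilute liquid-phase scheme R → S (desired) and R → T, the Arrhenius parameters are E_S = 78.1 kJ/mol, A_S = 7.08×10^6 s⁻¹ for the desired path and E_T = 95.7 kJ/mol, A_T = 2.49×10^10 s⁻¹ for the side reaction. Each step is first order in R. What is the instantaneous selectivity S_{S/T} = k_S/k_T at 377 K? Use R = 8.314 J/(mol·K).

k_S/k_T = (A_S/A_T)·exp[−(E_S−E_T)/(RT)] = (A_S/A_T)·exp[(E_T−E_S)/(RT)].
(E_T−E_S)/(RT) = (95.7−78.1)×10³/(8.314×377) = 17600/3134 = 5.615.
k_S/k_T = (7.08×10^6/2.49×10^10)·exp(5.615) = 2.843×10^-4 × 274.6 = 0.0781.
Since E_S < E_T, lowering the temperature improves selectivity toward S.

0.0781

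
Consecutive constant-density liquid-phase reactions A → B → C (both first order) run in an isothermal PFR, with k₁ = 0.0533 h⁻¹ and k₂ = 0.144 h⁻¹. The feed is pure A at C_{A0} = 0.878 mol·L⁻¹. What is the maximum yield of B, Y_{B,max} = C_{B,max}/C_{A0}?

0.206

For a first-order series the maximum intermediate yield is C_{B,max}/C_{A0} = (k₁/k₂)^[k₂/(k₂−k₁)].
= (0.0533/0.144)^(0.144/(0.144−0.0533)) = (0.3701)^(1.588) = 0.2064.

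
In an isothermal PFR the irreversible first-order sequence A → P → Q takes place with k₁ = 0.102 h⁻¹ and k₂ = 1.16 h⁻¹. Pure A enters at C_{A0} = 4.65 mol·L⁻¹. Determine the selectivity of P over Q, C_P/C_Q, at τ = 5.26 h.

The intermediate concentration in a first-order A→B→C sequence is C_P = k₁C_{A0}(e^(−k₁τ) − e^(−k₂τ))/(k₂−k₁).
e^(−k₁τ) = e^(−0.102×5.26) = e^(−0.5365) = 0.5848; e^(−k₂τ) = e^(−6.102) = 0.002239.
C_P = 0.102×4.65/(1.16−0.102) × (0.5848−0.002239) = 0.4483×0.5825 = 0.2612 mol·L⁻¹.
C_A = C_{A0}e^(−k₁τ) = 2.719 mol·L⁻¹, so C_Q = C_{A0}−C_A−C_P = 1.670 mol·L⁻¹; C_P/C_Q = 0.156.

0.156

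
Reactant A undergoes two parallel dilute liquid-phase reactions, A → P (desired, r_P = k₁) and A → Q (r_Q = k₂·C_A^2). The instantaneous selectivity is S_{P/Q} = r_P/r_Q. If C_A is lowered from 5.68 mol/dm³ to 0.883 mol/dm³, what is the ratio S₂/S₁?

S_{P/Q} = (k₁/k₂)·C_A^-2, so S₂/S₁ = (C_{A,2}/C_{A,1})^-2.
= (0.883/5.68)^(-2) = (0.1555)^(-2) = 41.4.

41.4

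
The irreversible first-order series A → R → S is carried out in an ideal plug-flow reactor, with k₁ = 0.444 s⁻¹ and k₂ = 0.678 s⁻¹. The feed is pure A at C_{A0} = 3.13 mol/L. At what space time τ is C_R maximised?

For first-order series the maximum of C_R occurs at τ_opt = ln(k₂/k₁)/(k₂−k₁).
= ln(0.678/0.444)/(0.678−0.444) = ln(1.527)/0.2340 = 0.4233/0.2340 = 1.81 s.

1.81 s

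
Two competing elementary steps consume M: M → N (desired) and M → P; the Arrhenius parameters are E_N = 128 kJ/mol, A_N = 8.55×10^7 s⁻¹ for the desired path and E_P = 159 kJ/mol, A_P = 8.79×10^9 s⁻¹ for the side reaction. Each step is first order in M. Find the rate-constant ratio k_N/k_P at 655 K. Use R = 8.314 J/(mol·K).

Since both paths have the same order in M, the concentration cancels and S_{N/P} = k_N/k_P = (A_N/A_P)·exp[(E_P−E_N)/(RT)].
(E_P−E_N)/(RT) = (159−128)×10³/(8.314×655) = 31000/5446 = 5.693.
k_N/k_P = (8.55×10^7/8.79×10^9)·exp(5.693) = 0.009727 × 296.7 = 2.89.
Since E_N < E_P, lowering the temperature improves selectivity toward N.

2.89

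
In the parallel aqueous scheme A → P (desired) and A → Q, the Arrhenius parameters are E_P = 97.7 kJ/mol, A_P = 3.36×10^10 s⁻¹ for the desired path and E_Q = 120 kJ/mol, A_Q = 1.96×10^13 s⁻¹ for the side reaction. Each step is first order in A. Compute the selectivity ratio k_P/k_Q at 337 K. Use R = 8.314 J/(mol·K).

Since both paths have the same order in A, the concentration cancels and S_{P/Q} = k_P/k_Q = (A_P/A_Q)·exp[(E_Q−E_P)/(RT)].
(E_Q−E_P)/(RT) = (120−97.7)×10³/(8.314×337) = 22300/2802 = 7.959.
k_P/k_Q = (3.36×10^10/1.96×10^13)·exp(7.959) = 0.001714 × 2862 = 4.91.
Since E_P < E_Q, lowering the temperature improves selectivity toward P.

4.91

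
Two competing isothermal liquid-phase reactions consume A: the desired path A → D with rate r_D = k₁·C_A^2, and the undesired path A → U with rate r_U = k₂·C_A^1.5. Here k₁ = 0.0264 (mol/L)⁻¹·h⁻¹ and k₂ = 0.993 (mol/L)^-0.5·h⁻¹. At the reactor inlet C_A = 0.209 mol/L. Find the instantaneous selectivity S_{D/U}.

0.0122

S_{D/U} = r_D/r_U = (k₁·C_A^2)/(k₂·C_A^1.5) = (k₁/k₂)·C_A^0.5.
= (0.0264×0.2090^2) / (0.993×0.2090^1.5) = 0.001153/0.09488 = 0.0122.
Since the desired path is higher order in A, keeping C_A high (PFR or concentrated feed) favours D.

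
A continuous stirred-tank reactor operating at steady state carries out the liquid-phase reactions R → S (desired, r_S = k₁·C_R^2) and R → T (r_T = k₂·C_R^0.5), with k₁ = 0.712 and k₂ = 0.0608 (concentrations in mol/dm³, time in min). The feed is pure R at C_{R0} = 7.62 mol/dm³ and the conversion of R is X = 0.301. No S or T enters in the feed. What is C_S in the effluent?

2.28 mol/dm³

Exit C_R = C_{R0}(1−X) = 7.62×0.699 = 5.326 mol/dm³.
Rates in a CSTR are evaluated at the outlet concentration: r_S = 0.712×5.326^2 = 20.20, r_T = 0.0608×5.326^0.5 = 0.1403.
Fraction of consumed R going to S: r_S/(r_S+r_T) = 0.9931.
C_S = 0.9931·C_{R0}·X = 0.9931×7.62×0.301 = 2.28 mol/dm³.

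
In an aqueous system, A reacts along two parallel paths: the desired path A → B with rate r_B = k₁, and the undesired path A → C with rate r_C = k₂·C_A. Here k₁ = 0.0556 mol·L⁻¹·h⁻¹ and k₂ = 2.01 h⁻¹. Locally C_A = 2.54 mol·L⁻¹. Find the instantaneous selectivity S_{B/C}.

0.0109

S_{B/C} = r_B/r_C = (k₁)/(k₂·C_A) = (k₁/k₂)·C_A⁻¹.
= (0.0556) / (2.01×2.540) = 0.05560/5.105 = 0.0109.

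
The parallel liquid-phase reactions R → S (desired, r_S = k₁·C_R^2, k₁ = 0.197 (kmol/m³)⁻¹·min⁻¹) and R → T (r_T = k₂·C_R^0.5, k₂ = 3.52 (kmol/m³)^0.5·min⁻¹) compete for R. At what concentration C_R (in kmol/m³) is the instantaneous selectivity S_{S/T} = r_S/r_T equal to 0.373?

3.54 kmol/m³

S_{S/T} = (k₁/k₂)·C_R^1.5 ⇒ C_R = (S·k₂/k₁)^(1/1.5).
= (0.373×3.52/0.197)^(0.6667) = (6.665)^(0.6667) = 3.54 kmol/m³.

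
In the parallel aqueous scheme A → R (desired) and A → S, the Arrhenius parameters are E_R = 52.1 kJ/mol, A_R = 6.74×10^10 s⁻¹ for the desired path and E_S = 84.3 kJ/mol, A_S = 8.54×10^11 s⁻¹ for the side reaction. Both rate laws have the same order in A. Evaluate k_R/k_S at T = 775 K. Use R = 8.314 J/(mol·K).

k_R/k_S = (A_R/A_S)·exp[−(E_R−E_S)/(RT)] = (A_R/A_S)·exp[(E_S−E_R)/(RT)].
(E_S−E_R)/(RT) = (84.3−52.1)×10³/(8.314×775) = 32200/6443 = 4.997.
k_R/k_S = (6.74×10^10/8.54×10^11)·exp(4.997) = 0.07892 × 148.0 = 11.7.

11.7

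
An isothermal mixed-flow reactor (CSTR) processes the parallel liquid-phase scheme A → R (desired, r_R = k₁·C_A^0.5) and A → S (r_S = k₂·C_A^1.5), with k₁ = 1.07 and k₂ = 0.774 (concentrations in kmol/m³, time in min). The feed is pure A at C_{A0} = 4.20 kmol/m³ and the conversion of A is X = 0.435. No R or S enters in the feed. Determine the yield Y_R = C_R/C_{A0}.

Exit C_A = C_{A0}(1−X) = 4.20×0.565 = 2.373 kmol/m³.
A CSTR operates uniformly at the exit composition, giving r_R = 1.648 and r_S = 2.829 (each k·C_A^n at C_A = 2.373).
Fraction of consumed A going to R: r_R/(r_R+r_S) = 0.3681.
C_R = 0.3681·C_{A0}·X = 0.3681×4.20×0.435 = 0.673 kmol/m³; Y_R = C_R/C_{A0} = 0.160.

0.160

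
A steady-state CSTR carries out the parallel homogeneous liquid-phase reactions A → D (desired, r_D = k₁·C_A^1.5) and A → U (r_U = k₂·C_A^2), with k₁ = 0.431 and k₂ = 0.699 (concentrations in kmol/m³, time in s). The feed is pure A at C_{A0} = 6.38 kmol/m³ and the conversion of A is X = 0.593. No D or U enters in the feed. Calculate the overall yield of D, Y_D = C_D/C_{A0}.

0.164

Exit C_A = C_{A0}(1−X) = 6.38×0.407 = 2.597 kmol/m³.
A CSTR operates uniformly at the exit composition, giving r_D = 1.803 and r_U = 4.713 (each k·C_A^n at C_A = 2.597).
Fraction of consumed A going to D: r_D/(r_D+r_U) = 0.2767.
C_D = 0.2767·C_{A0}·X = 0.2767×6.38×0.593 = 1.05 kmol/m³; Y_D = C_D/C_{A0} = 0.164.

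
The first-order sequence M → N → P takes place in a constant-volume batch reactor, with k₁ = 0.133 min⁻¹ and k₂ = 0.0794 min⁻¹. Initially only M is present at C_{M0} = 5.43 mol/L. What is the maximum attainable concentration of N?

2.53 mol/L

For a first-order series the maximum intermediate yield is C_{N,max}/C_{M0} = (k₁/k₂)^[k₂/(k₂−k₁)].
= (0.133/0.0794)^(0.0794/(0.0794−0.133)) = (1.675)^(-1.481) = 0.4657.
C_{N,max} = 0.4657×5.43 = 2.53 mol/L.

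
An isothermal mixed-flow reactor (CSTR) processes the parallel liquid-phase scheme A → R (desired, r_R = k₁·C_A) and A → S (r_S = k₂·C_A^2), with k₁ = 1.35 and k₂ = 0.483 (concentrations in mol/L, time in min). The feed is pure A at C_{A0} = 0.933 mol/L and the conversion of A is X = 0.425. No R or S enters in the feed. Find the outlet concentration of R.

0.333 mol/L

Exit C_A = C_{A0}(1−X) = 0.933×0.575 = 0.5365 mol/L.
A CSTR operates uniformly at the exit composition, giving r_R = 0.7242 and r_S = 0.1390 (each k·C_A^n at C_A = 0.5365).
Fraction of consumed A going to R: r_R/(r_R+r_S) = 0.8390.
C_R = 0.8390·C_{A0}·X = 0.8390×0.933×0.425 = 0.333 mol/L.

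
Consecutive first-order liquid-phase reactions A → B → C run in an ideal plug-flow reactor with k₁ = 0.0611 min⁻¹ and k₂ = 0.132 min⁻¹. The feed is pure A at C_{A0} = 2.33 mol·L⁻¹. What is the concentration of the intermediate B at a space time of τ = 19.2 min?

Solving the coupled first-order balances gives C_B(τ) = [k₁/(k₂−k₁)]·C_{A0}·(e^(−k₁τ) − e^(−k₂τ)).
e^(−k₁τ) = e^(−0.0611×19.2) = e^(−1.173) = 0.3094; e^(−k₂τ) = e^(−2.534) = 0.07931.
C_B = 0.0611×2.33/(0.132−0.0611) × (0.3094−0.07931) = 2.008×0.2301 = 0.4620 mol·L⁻¹.

0.462 mol·L⁻¹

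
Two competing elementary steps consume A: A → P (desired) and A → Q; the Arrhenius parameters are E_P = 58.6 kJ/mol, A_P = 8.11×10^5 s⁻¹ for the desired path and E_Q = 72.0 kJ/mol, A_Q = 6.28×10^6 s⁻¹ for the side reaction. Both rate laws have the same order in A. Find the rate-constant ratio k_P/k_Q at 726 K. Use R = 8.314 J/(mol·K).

1.19

k_P/k_Q = (A_P/A_Q)·exp[−(E_P−E_Q)/(RT)] = (A_P/A_Q)·exp[(E_Q−E_P)/(RT)].
(E_Q−E_P)/(RT) = (72.0−58.6)×10³/(8.314×726) = 13400/6036 = 2.220.
k_P/k_Q = (8.11×10^5/6.28×10^6)·exp(2.220) = 0.1291 × 9.208 = 1.19.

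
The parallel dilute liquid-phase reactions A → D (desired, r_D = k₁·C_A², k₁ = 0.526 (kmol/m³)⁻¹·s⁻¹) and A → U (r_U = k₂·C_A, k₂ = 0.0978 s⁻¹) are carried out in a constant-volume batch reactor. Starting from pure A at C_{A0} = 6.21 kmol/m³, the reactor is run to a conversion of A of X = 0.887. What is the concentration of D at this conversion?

5.14 kmol/m³

C_A = C_{A0}(1−X) = 0.7017 kmol/m³.
Along a PFR/batch, dC_U/dC_A = −r_U/(r_D+r_U) = −k₂/(k₂+k₁·C_A).
Integrating from C_{A0} to C_A: C_U = (0.0978/0.526)·ln[(0.0978+0.526·6.21)/(0.0978+0.526·0.702)] = 0.1859·ln(3.364/0.4669) = 0.3672 kmol/m³.
Then C_D = (C_{A0}−C_A) − C_U = 5.508 − 0.3672 = 5.141 kmol/m³.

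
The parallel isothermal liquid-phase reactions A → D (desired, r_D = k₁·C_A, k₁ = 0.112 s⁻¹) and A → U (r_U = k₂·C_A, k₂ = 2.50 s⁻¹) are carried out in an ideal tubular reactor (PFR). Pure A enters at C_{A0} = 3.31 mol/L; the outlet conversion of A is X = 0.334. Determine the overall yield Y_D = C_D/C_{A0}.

C_A = C_{A0}(1−X) = 2.204 mol/L.
Both paths are first order in A, so the instantaneous fraction to D is constant: dC_D/d(−C_A) = k₁/(k₁+k₂) = 0.04288.
C_D = 0.04288·(C_{A0}−C_A) = 0.04288×1.106 = 0.0474 mol/L.
Y_D = C_D/C_{A0} = 0.04740/3.31 = 0.0143.

0.0143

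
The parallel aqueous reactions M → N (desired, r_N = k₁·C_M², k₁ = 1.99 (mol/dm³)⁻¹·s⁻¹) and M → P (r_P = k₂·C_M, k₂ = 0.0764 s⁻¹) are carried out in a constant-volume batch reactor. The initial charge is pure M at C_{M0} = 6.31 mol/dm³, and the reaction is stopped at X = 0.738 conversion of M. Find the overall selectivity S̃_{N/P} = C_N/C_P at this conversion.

C_M = C_{M0}(1−X) = 1.653 mol/dm³.
Along a PFR/batch, dC_P/dC_M = −r_P/(r_N+r_P) = −k₂/(k₂+k₁·C_M).
Integrating from C_{M0} to C_M: C_P = (0.0764/1.99)·ln[(0.0764+1.99·6.31)/(0.0764+1.99·1.65)] = 0.03839·ln(12.63/3.366) = 0.05077 mol/dm³.
Then C_N = (C_{M0}−C_M) − C_P = 4.657 − 0.05077 = 4.606 mol/dm³.
S̃_{N/P} = C_N/C_P = 4.606/0.05077 = 90.7.

90.7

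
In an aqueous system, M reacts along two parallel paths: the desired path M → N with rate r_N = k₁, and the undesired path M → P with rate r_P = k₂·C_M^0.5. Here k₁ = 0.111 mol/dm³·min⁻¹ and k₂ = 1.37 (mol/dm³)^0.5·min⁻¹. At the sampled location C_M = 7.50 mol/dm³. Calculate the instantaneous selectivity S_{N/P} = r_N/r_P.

0.0296

S_{N/P} = r_N/r_P = (k₁)/(k₂·C_M^0.5) = (k₁/k₂)·C_M^-0.5.
= (0.111) / (1.37×7.500^0.5) = 0.1110/3.752 = 0.0296.
The undesired path is higher order in M, so low C_M (CSTR or dilute feed) favours N.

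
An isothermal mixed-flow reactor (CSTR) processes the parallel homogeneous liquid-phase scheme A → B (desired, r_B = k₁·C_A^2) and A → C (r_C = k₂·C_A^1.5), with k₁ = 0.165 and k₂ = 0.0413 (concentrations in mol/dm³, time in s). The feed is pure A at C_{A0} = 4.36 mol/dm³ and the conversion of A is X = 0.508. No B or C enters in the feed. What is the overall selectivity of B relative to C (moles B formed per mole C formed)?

Exit C_A = C_{A0}(1−X) = 4.36×0.492 = 2.145 mol/dm³.
In a CSTR the entire volume is at exit conditions, so r_B = 0.165×2.145^2 = 0.7593 and r_C = 0.0413×2.145^1.5 = 0.1298.
Overall selectivity = C_B/C_C = r_Bτ/(r_Cτ) = r_B/r_C = 5.85.

5.85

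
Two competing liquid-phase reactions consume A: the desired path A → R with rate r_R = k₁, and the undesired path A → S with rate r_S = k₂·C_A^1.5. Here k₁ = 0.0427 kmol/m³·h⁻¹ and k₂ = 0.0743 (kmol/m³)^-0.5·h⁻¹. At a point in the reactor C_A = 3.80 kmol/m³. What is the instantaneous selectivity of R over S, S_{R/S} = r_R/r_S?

0.0776

S_{R/S} = r_R/r_S = (k₁)/(k₂·C_A^1.5) = (k₁/k₂)·C_A^-1.5.
= (0.0427) / (0.0743×3.800^1.5) = 0.04270/0.5504 = 0.0776.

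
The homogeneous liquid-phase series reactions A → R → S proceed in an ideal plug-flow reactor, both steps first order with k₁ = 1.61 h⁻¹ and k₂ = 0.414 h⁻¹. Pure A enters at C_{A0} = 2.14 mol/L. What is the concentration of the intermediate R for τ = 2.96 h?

0.821 mol/L

Solving the coupled first-order balances gives C_R(τ) = [k₁/(k₂−k₁)]·C_{A0}·(e^(−k₁τ) − e^(−k₂τ)).
e^(−k₁τ) = e^(−1.61×2.96) = e^(−4.766) = 0.008518; e^(−k₂τ) = e^(−1.225) = 0.2936.
C_R = 1.61×2.14/(0.414−1.61) × (0.008518−0.2936) = (-2.881)×(-0.2851) = 0.8213 mol/L.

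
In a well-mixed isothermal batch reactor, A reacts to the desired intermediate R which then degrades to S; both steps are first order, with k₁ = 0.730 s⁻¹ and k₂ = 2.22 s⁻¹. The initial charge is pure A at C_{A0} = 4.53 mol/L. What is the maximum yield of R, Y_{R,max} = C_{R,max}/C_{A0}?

0.191

For a first-order series the maximum intermediate yield is C_{R,max}/C_{A0} = (k₁/k₂)^[k₂/(k₂−k₁)].
= (0.730/2.22)^(2.22/(2.22−0.730)) = (0.3288)^(1.490) = 0.1907.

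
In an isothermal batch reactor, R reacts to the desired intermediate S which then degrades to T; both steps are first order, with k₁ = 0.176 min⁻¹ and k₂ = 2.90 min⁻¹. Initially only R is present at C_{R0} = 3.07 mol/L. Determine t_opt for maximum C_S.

The intermediate peaks when r₁ = r₂, i.e. k₁e^(−k₁t) = k₂e^(−k₂t), giving t_opt = ln(k₂/k₁)/(k₂−k₁).
= ln(2.90/0.176)/(2.90−0.176) = ln(16.48)/2.724 = 2.802/2.724 = 1.03 min.

1.03 min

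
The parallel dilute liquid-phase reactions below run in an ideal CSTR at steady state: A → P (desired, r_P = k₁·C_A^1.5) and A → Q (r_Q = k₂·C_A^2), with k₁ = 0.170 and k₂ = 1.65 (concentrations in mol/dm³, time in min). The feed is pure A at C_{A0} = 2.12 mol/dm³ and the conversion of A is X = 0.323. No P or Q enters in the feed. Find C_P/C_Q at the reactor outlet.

0.0860

Exit C_A = C_{A0}(1−X) = 2.12×0.677 = 1.435 mol/dm³.
Rates in a CSTR are evaluated at the outlet concentration: r_P = 0.170×1.435^1.5 = 0.2923, r_Q = 1.65×1.435^2 = 3.399.
Overall selectivity = C_P/C_Q = r_Pτ/(r_Qτ) = r_P/r_Q = 0.0860.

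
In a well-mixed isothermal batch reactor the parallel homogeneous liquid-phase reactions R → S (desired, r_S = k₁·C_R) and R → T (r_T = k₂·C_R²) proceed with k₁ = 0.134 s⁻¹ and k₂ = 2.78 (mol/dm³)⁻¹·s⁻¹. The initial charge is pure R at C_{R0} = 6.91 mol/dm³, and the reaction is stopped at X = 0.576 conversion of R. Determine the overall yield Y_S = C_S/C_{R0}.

0.00592

C_R = C_{R0}(1−X) = 2.930 mol/dm³.
Along a PFR/batch, dC_S/dC_R = −r_S/(r_S+r_T) = −k₁/(k₁+k₂·C_R).
Integrating from C_{R0} to C_R: C_S = (0.134/2.78)·ln[(0.134+2.78·6.91)/(0.134+2.78·2.93)] = 0.04820·ln(19.34/8.279) = 0.04091 mol/dm³.
Y_S = C_S/C_{R0} = 0.04091/6.91 = 0.00592.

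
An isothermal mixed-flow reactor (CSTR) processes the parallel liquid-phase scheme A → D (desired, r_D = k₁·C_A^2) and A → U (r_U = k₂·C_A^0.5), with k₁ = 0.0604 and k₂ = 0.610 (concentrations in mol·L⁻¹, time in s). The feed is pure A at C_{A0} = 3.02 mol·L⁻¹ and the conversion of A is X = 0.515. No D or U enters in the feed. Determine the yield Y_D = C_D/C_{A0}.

Exit C_A = C_{A0}(1−X) = 3.02×0.485 = 1.465 mol·L⁻¹.
A CSTR operates uniformly at the exit composition, giving r_D = 0.1296 and r_U = 0.7383 (each k·C_A^n at C_A = 1.465).
Fraction of consumed A going to D: r_D/(r_D+r_U) = 0.1493.
C_D = 0.1493·C_{A0}·X = 0.1493×3.02×0.515 = 0.232 mol·L⁻¹; Y_D = C_D/C_{A0} = 0.0769.

0.0769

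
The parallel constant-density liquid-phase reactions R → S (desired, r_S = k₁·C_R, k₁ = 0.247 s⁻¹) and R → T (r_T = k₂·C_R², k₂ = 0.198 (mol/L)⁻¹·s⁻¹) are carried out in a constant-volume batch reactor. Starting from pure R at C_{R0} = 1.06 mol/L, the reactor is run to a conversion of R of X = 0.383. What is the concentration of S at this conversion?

C_R = C_{R0}(1−X) = 0.6540 mol/L.
Along a PFR/batch, dC_S/dC_R = −r_S/(r_S+r_T) = −k₁/(k₁+k₂·C_R).
Integrating from C_{R0} to C_R: C_S = (0.247/0.198)·ln[(0.247+0.198·1.06)/(0.247+0.198·0.654)] = 1.247·ln(0.4569/0.3765) = 0.2414 mol/L.

0.241 mol/L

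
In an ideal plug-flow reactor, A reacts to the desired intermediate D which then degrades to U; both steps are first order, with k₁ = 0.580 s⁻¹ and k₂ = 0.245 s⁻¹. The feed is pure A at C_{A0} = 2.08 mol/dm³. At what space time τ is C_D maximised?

2.57 s

The intermediate peaks when r₁ = r₂, i.e. k₁e^(−k₁τ) = k₂e^(−k₂τ), giving τ_opt = ln(k₂/k₁)/(k₂−k₁).
= ln(0.245/0.580)/(0.245−0.580) = ln(0.4224)/-0.3350 = -0.8618/-0.3350 = 2.57 s.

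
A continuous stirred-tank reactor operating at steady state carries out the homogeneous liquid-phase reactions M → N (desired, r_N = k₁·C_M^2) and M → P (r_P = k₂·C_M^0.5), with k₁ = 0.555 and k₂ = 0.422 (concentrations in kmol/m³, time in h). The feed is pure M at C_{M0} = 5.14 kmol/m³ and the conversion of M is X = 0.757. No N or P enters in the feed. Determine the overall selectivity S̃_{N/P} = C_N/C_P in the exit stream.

1.84

Exit C_M = C_{M0}(1−X) = 5.14×0.243 = 1.249 kmol/m³.
Rates in a CSTR are evaluated at the outlet concentration: r_N = 0.555×1.249^2 = 0.8658, r_P = 0.422×1.249^0.5 = 0.4716.
Overall selectivity = C_N/C_P = r_Nτ/(r_Pτ) = r_N/r_P = 1.84.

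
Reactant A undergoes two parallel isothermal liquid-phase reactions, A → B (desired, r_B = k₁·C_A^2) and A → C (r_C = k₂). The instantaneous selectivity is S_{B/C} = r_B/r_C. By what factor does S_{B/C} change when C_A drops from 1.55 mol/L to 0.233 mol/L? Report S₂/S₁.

S_{B/C} = (k₁/k₂)·C_A^2, so S₂/S₁ = (C_{A,2}/C_{A,1})^2.
= (0.233/1.55)^2 = (0.1503)^2 = 0.0226.

0.0226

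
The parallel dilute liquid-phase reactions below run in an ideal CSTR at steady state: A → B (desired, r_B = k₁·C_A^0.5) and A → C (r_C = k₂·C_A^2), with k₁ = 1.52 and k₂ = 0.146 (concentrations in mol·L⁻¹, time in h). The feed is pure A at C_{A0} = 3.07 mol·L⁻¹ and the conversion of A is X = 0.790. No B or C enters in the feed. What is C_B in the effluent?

2.31 mol·L⁻¹

Exit C_A = C_{A0}(1−X) = 3.07×0.210 = 0.6447 mol·L⁻¹.
A CSTR operates uniformly at the exit composition, giving r_B = 1.220 and r_C = 0.06068 (each k·C_A^n at C_A = 0.6447).
Fraction of consumed A going to B: r_B/(r_B+r_C) = 0.9526.
C_B = 0.9526·C_{A0}·X = 0.9526×3.07×0.790 = 2.31 mol·L⁻¹.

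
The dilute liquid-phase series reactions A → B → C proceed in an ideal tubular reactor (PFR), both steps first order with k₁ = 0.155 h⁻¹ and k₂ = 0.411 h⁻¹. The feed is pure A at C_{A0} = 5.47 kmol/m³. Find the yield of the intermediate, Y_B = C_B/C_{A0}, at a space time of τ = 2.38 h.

0.191

Solving the coupled first-order balances gives C_B(τ) = [k₁/(k₂−k₁)]·C_{A0}·(e^(−k₁τ) − e^(−k₂τ)).
e^(−k₁τ) = e^(−0.155×2.38) = e^(−0.3689) = 0.6915; e^(−k₂τ) = e^(−0.9782) = 0.3760.
C_B = 0.155×5.47/(0.411−0.155) × (0.6915−0.3760) = 3.312×0.3155 = 1.045 kmol/m³.
Y_B = C_B/C_{A0} = 1.045/5.47 = 0.191.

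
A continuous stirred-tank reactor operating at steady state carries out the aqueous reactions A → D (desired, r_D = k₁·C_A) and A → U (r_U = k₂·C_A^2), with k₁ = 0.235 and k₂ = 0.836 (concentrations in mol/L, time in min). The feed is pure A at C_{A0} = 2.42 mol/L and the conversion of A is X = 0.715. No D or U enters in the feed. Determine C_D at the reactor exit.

0.501 mol/L

Exit C_A = C_{A0}(1−X) = 2.42×0.285 = 0.6897 mol/L.
In a CSTR the entire volume is at exit conditions, so r_D = 0.235×0.6897 = 0.1621 and r_U = 0.836×0.6897^2 = 0.3977.
Fraction of consumed A going to D: r_D/(r_D+r_U) = 0.2896.
C_D = 0.2896·C_{A0}·X = 0.2896×2.42×0.715 = 0.501 mol/L.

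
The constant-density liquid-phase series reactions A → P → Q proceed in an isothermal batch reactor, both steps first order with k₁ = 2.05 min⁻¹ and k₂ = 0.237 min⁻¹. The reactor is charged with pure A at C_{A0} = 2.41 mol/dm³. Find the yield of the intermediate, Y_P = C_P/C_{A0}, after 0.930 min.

0.739

Solving the coupled first-order balances gives C_P(t) = [k₁/(k₂−k₁)]·C_{A0}·(e^(−k₁t) − e^(−k₂t)).
e^(−k₁t) = e^(−2.05×0.930) = e^(−1.906) = 0.1486; e^(−k₂t) = e^(−0.2204) = 0.8022.
C_P = 2.05×2.41/(0.237−2.05) × (0.1486−0.8022) = (-2.725)×(-0.6536) = 1.781 mol/dm³.
Y_P = C_P/C_{A0} = 1.781/2.41 = 0.739.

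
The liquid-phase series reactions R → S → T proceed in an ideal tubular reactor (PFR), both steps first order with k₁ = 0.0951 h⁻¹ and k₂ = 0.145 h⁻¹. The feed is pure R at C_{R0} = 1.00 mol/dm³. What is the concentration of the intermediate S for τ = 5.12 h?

Solving the coupled first-order balances gives C_S(τ) = [k₁/(k₂−k₁)]·C_{R0}·(e^(−k₁τ) − e^(−k₂τ)).
e^(−k₁τ) = e^(−0.0951×5.12) = e^(−0.4869) = 0.6145; e^(−k₂τ) = e^(−0.7424) = 0.4760.
C_S = 0.0951×1.00/(0.145−0.0951) × (0.6145−0.4760) = 1.906×0.1386 = 0.2641 mol/dm³.

0.264 mol/dm³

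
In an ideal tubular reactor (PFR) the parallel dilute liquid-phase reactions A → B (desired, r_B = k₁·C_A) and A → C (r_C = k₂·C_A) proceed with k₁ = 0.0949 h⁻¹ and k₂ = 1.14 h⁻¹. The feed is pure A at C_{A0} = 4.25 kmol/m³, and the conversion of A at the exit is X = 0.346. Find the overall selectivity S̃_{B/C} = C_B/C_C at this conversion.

0.0832

C_A = C_{A0}(1−X) = 2.780 kmol/m³.
Both paths are first order in A, so the instantaneous fraction to B is constant: dC_B/d(−C_A) = k₁/(k₁+k₂) = 0.07685.
C_B = 0.07685·(C_{A0}−C_A) = 0.07685×1.470 = 0.113 kmol/m³.
C_C = (C_{A0}−C_A)−C_B = 1.357 kmol/m³; S̃_{B/C} = 0.1130/1.357 = 0.0832.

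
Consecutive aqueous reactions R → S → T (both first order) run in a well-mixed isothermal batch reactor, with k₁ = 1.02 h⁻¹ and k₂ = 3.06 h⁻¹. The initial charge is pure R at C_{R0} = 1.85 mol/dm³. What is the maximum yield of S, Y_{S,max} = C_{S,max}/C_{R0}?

At the optimum, C_{S,max}/C_{R0} = (k₁/k₂)^[k₂/(k₂−k₁)].
= (1.02/3.06)^(3.06/(3.06−1.02)) = (0.3333)^(1.500) = 0.1925.

0.192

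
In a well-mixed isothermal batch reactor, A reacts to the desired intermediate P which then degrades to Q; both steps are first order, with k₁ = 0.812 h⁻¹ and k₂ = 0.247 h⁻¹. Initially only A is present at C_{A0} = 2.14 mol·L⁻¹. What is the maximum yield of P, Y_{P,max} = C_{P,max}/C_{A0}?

0.594

Evaluating C_P at t_opt = ln(k₂/k₁)/(k₂−k₁) gives C_{P,max}/C_{A0} = (k₁/k₂)^[k₂/(k₂−k₁)].
= (0.812/0.247)^(0.247/(0.247−0.812)) = (3.287)^(-0.4372) = 0.5944.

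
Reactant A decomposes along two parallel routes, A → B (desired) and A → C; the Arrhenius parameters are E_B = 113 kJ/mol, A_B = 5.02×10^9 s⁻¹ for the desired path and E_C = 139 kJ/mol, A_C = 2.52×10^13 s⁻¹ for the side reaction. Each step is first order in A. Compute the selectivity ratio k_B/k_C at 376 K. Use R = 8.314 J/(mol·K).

With equal orders, S_{B/C} = k_B/k_C = (A_B/A_C)·exp[(E_C−E_B)/(RT)].
(E_C−E_B)/(RT) = (139−113)×10³/(8.314×376) = 26000/3126 = 8.317.
k_B/k_C = (5.02×10^9/2.52×10^13)·exp(8.317) = 1.992×10^-4 × 4094 = 0.815.
Since E_B < E_C, lowering the temperature improves selectivity toward B.

0.815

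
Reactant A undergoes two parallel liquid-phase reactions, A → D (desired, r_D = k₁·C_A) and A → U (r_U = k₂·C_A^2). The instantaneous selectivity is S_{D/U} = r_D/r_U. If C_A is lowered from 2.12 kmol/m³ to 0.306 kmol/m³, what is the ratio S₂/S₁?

6.93

S_{D/U} = (k₁/k₂)·C_A⁻¹, so S₂/S₁ = (C_{A,2}/C_{A,1})⁻¹.
= 2.12/0.306 = 6.93.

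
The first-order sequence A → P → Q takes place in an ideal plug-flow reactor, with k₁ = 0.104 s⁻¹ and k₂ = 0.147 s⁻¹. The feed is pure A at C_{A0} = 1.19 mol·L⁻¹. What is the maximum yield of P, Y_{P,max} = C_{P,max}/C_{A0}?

For a first-order series the maximum intermediate yield is C_{P,max}/C_{A0} = (k₁/k₂)^[k₂/(k₂−k₁)].
= (0.104/0.147)^(0.147/(0.147−0.104)) = (0.7075)^(3.419) = 0.3064.

0.306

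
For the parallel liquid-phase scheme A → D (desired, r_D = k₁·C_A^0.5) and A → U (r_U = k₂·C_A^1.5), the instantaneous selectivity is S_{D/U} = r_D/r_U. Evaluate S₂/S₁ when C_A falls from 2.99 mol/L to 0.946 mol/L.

3.16

S_{D/U} = (k₁/k₂)·C_A⁻¹, so S₂/S₁ = (C_{A,2}/C_{A,1})⁻¹.
= 2.99/0.946 = 3.16.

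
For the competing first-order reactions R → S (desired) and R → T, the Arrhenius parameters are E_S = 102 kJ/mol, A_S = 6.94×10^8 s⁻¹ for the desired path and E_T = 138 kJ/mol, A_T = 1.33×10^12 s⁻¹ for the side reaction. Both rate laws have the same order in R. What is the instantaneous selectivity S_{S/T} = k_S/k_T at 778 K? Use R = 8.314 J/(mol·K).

With equal orders, S_{S/T} = k_S/k_T = (A_S/A_T)·exp[(E_T−E_S)/(RT)].
(E_T−E_S)/(RT) = (138−102)×10³/(8.314×778) = 36000/6468 = 5.566.
k_S/k_T = (6.94×10^8/1.33×10^12)·exp(5.566) = 5.218×10^-4 × 261.3 = 0.136.
Since E_S < E_T, lowering the temperature improves selectivity toward S.

0.136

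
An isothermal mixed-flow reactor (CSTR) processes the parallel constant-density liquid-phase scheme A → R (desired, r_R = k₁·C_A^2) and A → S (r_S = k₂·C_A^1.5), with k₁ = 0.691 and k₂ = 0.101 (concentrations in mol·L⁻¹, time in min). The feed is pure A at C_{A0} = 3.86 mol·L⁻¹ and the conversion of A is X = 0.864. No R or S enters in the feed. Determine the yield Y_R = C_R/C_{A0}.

Exit C_A = C_{A0}(1−X) = 3.86×0.136 = 0.5250 mol·L⁻¹.
In a CSTR the entire volume is at exit conditions, so r_R = 0.691×0.5250^2 = 0.1904 and r_S = 0.101×0.5250^1.5 = 0.03842.
Fraction of consumed A going to R: r_R/(r_R+r_S) = 0.8321.
C_R = 0.8321·C_{A0}·X = 0.8321×3.86×0.864 = 2.78 mol·L⁻¹; Y_R = C_R/C_{A0} = 0.719.

0.719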